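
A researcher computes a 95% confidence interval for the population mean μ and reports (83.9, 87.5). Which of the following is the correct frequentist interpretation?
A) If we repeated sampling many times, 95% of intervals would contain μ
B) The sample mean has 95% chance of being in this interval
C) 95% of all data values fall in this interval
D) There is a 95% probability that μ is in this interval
A

A) Correct — this is the frequentist long-run coverage interpretation.
B) Wrong — x̄ is observed and sits in the interval by construction.
C) Wrong — a CI is about the parameter μ, not individual data values.
D) Wrong — μ is fixed; the randomness lives in the interval, not in μ.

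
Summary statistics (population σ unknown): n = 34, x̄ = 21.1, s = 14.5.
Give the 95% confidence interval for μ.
(16.04, 26.16)

t-interval (σ unknown):
df = n - 1 = 33
t* = 2.035 for 95% confidence

Margin of error = t* · s/√n = 2.035 · 14.5/√34 = 5.06

CI: (16.04, 26.16)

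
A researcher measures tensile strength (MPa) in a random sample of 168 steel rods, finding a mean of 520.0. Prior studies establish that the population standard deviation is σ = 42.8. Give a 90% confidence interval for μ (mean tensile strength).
(514.57, 525.43)

z-interval (σ known):
z* = 1.645 for 90% confidence

Margin of error = z* · σ/√n = 1.645 · 42.8/√168 = 5.43

CI: (520.0 - 5.43, 520.0 + 5.43) = (514.57, 525.43)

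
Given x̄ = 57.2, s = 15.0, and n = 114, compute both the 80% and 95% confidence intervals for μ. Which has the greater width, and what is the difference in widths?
95% CI is wider by 1.95

df = 113
80% CI: t* = 1.289, (55.39, 59.01), width = 2 · t* · s/√n = 3.62
95% CI: t* = 1.981, (54.42, 59.98), width = 2 · t* · s/√n = 5.57

The 95% CI is wider by 5.57 - 3.62 = 1.95.
Higher confidence requires a wider interval.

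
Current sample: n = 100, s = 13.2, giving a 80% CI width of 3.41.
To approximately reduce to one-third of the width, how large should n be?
n ≈ 900

CI width ∝ 1/√n
To reduce width by factor 3, need √n to grow by 3 → need 3² = 9 times as many samples.

Current: n = 100, width = 3.41
New: n = 900, width ≈ 1.13

Width reduced by factor of 3.41/1.13 = 3.02.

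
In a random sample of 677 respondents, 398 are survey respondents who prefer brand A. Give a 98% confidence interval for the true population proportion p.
(0.544, 0.632)

Proportion CI:
p̂ = 398/677 = 0.58789
SE = √(p̂(1-p̂)/n) = √(0.58789 · 0.41211 / 677) = 0.01892

z* = 2.326
Margin = z* · SE = 2.326 · 0.01892 = 0.0440

CI: 0.58789 ± 0.0440 = (0.544, 0.632)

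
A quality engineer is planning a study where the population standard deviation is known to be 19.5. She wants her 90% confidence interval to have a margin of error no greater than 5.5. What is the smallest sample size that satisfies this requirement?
n ≥ 35

For margin E ≤ 5.5:
n ≥ (z* · σ / E)²
n ≥ (1.645 · 19.5 / 5.5)²
n ≥ 34.02

Minimum n = 35 (rounding up)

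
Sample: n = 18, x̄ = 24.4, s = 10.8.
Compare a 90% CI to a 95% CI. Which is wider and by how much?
95% CI is wider by 1.88

df = 17
90% CI: t* = 1.740, (19.97, 28.83), width = 2 · t* · s/√n = 8.86
95% CI: t* = 2.110, (19.03, 29.77), width = 2 · t* · s/√n = 10.74

The 95% CI is wider by 10.74 - 8.86 = 1.88.
Higher confidence requires a wider interval.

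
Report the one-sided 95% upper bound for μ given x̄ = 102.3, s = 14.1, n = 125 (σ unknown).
μ ≤ 104.39

Upper bound (one-sided):
t* = 1.657 (one-sided for 95%)
Upper bound = x̄ + t* · s/√n = 102.3 + 1.657 · 14.1/√125 = 104.39

We are 95% confident that μ ≤ 104.39.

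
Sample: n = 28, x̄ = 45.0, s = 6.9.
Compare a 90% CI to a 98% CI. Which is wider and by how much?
98% CI is wider by 2.01

df = 27
90% CI: t* = 1.703, (42.78, 47.22), width = 2 · t* · s/√n = 4.44
98% CI: t* = 2.473, (41.78, 48.22), width = 2 · t* · s/√n = 6.45

The 98% CI is wider by 6.45 - 4.44 = 2.01.
Higher confidence requires a wider interval.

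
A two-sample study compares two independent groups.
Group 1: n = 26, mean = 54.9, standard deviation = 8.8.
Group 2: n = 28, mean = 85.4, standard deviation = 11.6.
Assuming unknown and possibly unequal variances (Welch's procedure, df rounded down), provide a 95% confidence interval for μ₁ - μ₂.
(-36.11, -24.89)

Difference: x̄₁ - x̄₂ = -30.50
SE = √(s₁²/n₁ + s₂²/n₂) = √(8.8²/26 + 11.6²/28) = 2.7900
df = 50.07 → 50 (Welch–Satterthwaite, rounded down)
t* = 2.009

CI: -30.50 ± 2.009 · 2.7900 = -30.50 ± 5.61 = (-36.11, -24.89)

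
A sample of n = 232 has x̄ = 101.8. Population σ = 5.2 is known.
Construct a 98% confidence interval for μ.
(101.01, 102.59)

z-interval (σ known):
z* = 2.326 for 98% confidence

Margin of error = z* · σ/√n = 2.326 · 5.2/√232 = 0.79

CI: (101.8 - 0.79, 101.8 + 0.79) = (101.01, 102.59)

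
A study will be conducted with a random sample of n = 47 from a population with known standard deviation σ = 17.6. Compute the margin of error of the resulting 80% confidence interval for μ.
Margin of error = 3.29

Margin of error = z* · σ/√n
= 1.282 · 17.6/√47
= 1.282 · 17.6/6.8557
= 3.29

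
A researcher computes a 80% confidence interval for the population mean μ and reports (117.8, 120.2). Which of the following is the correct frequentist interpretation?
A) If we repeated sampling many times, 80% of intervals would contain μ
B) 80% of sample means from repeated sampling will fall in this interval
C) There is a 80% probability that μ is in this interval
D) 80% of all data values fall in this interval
A

A) Correct — this is the frequentist long-run coverage interpretation.
B) Wrong — coverage applies to intervals containing μ, not to future x̄ values.
C) Wrong — μ is fixed; the randomness lives in the interval, not in μ.
D) Wrong — a CI is about the parameter μ, not individual data values.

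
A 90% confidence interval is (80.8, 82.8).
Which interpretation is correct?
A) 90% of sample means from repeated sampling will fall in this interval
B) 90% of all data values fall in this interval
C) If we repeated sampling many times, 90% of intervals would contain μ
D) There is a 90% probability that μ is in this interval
C

A) Wrong — coverage applies to intervals containing μ, not to future x̄ values.
B) Wrong — a CI is about the parameter μ, not individual data values.
C) Correct — this is the frequentist long-run coverage interpretation.
D) Wrong — μ is fixed; the randomness lives in the interval, not in μ.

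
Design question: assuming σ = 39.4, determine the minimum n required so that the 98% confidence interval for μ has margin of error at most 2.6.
n ≥ 1243

For margin E ≤ 2.6:
n ≥ (z* · σ / E)²
n ≥ (2.326 · 39.4 / 2.6)²
n ≥ 1242.41

Minimum n = 1243 (rounding up)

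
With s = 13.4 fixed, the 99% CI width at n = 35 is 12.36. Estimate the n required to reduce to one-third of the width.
n ≈ 315

CI width ∝ 1/√n
To reduce width by factor 3, need √n to grow by 3 → need 3² = 9 times as many samples.

Current: n = 35, width = 12.36
New: n = 315, width ≈ 3.91

Width reduced by factor of 12.36/3.91 = 3.16.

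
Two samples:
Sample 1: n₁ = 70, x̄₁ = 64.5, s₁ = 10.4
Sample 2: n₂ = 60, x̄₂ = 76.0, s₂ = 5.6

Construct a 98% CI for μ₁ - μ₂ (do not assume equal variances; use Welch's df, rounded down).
(-14.90, -8.10)

Difference: x̄₁ - x̄₂ = -11.50
SE = √(s₁²/n₁ + s₂²/n₂) = √(10.4²/70 + 5.6²/60) = 1.4380
df = 108.99 → 108 (Welch–Satterthwaite, rounded down)
t* = 2.361

CI: -11.50 ± 2.361 · 1.4380 = -11.50 ± 3.40 = (-14.90, -8.10)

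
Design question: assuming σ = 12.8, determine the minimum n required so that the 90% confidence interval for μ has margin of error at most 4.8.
n ≥ 20

For margin E ≤ 4.8:
n ≥ (z* · σ / E)²
n ≥ (1.645 · 12.8 / 4.8)²
n ≥ 19.24

Minimum n = 20 (rounding up)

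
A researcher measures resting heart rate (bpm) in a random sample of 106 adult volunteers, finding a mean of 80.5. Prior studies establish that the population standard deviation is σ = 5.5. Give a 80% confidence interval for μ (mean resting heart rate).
(79.82, 81.18)

z-interval (σ known):
z* = 1.282 for 80% confidence

Margin of error = z* · σ/√n = 1.282 · 5.5/√106 = 0.68

CI: (80.5 - 0.68, 80.5 + 0.68) = (79.82, 81.18)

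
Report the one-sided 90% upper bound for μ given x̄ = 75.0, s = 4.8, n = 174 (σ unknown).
μ ≤ 75.47

Upper bound (one-sided):
t* = 1.286 (one-sided for 90%)
Upper bound = x̄ + t* · s/√n = 75.0 + 1.286 · 4.8/√174 = 75.47

We are 90% confident that μ ≤ 75.47.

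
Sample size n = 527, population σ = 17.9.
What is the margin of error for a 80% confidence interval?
Margin of error = 1.00

Margin of error = z* · σ/√n
= 1.282 · 17.9/√527
= 1.282 · 17.9/22.9565
= 1.00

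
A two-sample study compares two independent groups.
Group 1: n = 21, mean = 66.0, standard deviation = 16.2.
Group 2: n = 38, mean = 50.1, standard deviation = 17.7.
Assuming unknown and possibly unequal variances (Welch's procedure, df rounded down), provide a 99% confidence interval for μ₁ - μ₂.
(3.64, 28.16)

Difference: x̄₁ - x̄₂ = 15.90
SE = √(s₁²/n₁ + s₂²/n₂) = √(16.2²/21 + 17.7²/38) = 4.5543
df = 44.60 → 44 (Welch–Satterthwaite, rounded down)
t* = 2.692

CI: 15.90 ± 2.692 · 4.5543 = 15.90 ± 12.26 = (3.64, 28.16)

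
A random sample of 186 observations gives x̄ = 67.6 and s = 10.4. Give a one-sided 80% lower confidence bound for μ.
μ ≥ 66.96

Lower bound (one-sided):
t* = 0.844 (one-sided for 80%)
Lower bound = x̄ - t* · s/√n = 67.6 - 0.844 · 10.4/√186 = 66.96

We are 80% confident that μ ≥ 66.96.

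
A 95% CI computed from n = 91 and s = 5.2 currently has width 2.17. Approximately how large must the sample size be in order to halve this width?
n ≈ 364

CI width ∝ 1/√n
To reduce width by factor 2, need √n to grow by 2 → need 2² = 4 times as many samples.

Current: n = 91, width = 2.17
New: n = 364, width ≈ 1.07

Width reduced by factor of 2.17/1.07 = 2.03.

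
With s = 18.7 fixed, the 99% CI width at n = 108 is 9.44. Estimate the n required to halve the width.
n ≈ 432

CI width ∝ 1/√n
To reduce width by factor 2, need √n to grow by 2 → need 2² = 4 times as many samples.

Current: n = 108, width = 9.44
New: n = 432, width ≈ 4.66

Width reduced by factor of 9.44/4.66 = 2.03.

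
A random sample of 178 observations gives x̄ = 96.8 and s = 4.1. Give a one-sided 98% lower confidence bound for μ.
μ ≥ 96.16

Lower bound (one-sided):
t* = 2.069 (one-sided for 98%)
Lower bound = x̄ - t* · s/√n = 96.8 - 2.069 · 4.1/√178 = 96.16

We are 98% confident that μ ≥ 96.16.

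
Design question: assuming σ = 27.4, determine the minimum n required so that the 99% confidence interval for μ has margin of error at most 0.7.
n ≥ 10168

For margin E ≤ 0.7:
n ≥ (z* · σ / E)²
n ≥ (2.576 · 27.4 / 0.7)²
n ≥ 10167.09

Minimum n = 10168 (rounding up)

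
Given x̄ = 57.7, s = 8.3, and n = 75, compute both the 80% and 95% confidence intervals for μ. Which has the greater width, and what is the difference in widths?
95% CI is wider by 1.34

df = 74
80% CI: t* = 1.293, (56.46, 58.94), width = 2 · t* · s/√n = 2.48
95% CI: t* = 1.993, (55.79, 59.61), width = 2 · t* · s/√n = 3.82

The 95% CI is wider by 3.82 - 2.48 = 1.34.
Higher confidence requires a wider interval.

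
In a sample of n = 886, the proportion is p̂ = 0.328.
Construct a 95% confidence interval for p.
(0.297, 0.359)

Proportion CI:
SE = √(p̂(1-p̂)/n) = √(0.328 · 0.672 / 886) = 0.01577

z* = 1.960
Margin = z* · SE = 1.960 · 0.01577 = 0.0309

CI: 0.328 ± 0.0309 = (0.297, 0.359)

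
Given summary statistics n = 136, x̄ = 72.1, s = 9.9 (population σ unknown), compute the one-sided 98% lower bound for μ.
μ ≥ 70.34

Lower bound (one-sided):
t* = 2.074 (one-sided for 98%)
Lower bound = x̄ - t* · s/√n = 72.1 - 2.074 · 9.9/√136 = 70.34

We are 98% confident that μ ≥ 70.34.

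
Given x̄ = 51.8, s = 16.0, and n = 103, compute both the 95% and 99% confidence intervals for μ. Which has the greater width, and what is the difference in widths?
99% CI is wider by 2.03

df = 102
95% CI: t* = 1.983, (48.67, 54.93), width = 2 · t* · s/√n = 6.25
99% CI: t* = 2.625, (47.66, 55.94), width = 2 · t* · s/√n = 8.28

The 99% CI is wider by 8.28 - 6.25 = 2.03.
Higher confidence requires a wider interval.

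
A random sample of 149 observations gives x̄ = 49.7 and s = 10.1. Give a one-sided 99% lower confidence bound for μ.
μ ≥ 47.75

Lower bound (one-sided):
t* = 2.352 (one-sided for 99%)
Lower bound = x̄ - t* · s/√n = 49.7 - 2.352 · 10.1/√149 = 47.75

We are 99% confident that μ ≥ 47.75.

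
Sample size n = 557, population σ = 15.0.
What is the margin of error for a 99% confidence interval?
Margin of error = 1.64

Margin of error = z* · σ/√n
= 2.576 · 15.0/√557
= 2.576 · 15.0/23.6008
= 1.64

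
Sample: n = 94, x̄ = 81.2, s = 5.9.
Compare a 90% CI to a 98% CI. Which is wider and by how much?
98% CI is wider by 0.86

df = 93
90% CI: t* = 1.661, (80.19, 82.21), width = 2 · t* · s/√n = 2.02
98% CI: t* = 2.367, (79.76, 82.64), width = 2 · t* · s/√n = 2.88

The 98% CI is wider by 2.88 - 2.02 = 0.86.
Higher confidence requires a wider interval.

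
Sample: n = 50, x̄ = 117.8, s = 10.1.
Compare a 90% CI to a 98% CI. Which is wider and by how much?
98% CI is wider by 2.08

df = 49
90% CI: t* = 1.677, (115.40, 120.20), width = 2 · t* · s/√n = 4.79
98% CI: t* = 2.405, (114.36, 121.24), width = 2 · t* · s/√n = 6.87

The 98% CI is wider by 6.87 - 4.79 = 2.08.
Higher confidence requires a wider interval.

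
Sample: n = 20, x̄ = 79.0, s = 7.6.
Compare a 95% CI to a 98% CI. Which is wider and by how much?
98% CI is wider by 1.52

df = 19
95% CI: t* = 2.093, (75.44, 82.56), width = 2 · t* · s/√n = 7.11
98% CI: t* = 2.539, (74.69, 83.31), width = 2 · t* · s/√n = 8.63

The 98% CI is wider by 8.63 - 7.11 = 1.52.
Higher confidence requires a wider interval.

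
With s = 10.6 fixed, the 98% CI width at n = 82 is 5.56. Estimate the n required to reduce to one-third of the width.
n ≈ 738

CI width ∝ 1/√n
To reduce width by factor 3, need √n to grow by 3 → need 3² = 9 times as many samples.

Current: n = 82, width = 5.56
New: n = 738, width ≈ 1.82

Width reduced by factor of 5.56/1.82 = 3.05.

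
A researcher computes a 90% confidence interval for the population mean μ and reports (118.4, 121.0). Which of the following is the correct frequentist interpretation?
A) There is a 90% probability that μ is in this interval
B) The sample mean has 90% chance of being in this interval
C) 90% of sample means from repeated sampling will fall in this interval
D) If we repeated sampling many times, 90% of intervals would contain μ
D

A) Wrong — μ is fixed; the randomness lives in the interval, not in μ.
B) Wrong — x̄ is observed and sits in the interval by construction.
C) Wrong — coverage applies to intervals containing μ, not to future x̄ values.
D) Correct — this is the frequentist long-run coverage interpretation.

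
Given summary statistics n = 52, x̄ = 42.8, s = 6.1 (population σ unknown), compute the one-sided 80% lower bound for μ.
μ ≥ 42.08

Lower bound (one-sided):
t* = 0.849 (one-sided for 80%)
Lower bound = x̄ - t* · s/√n = 42.8 - 0.849 · 6.1/√52 = 42.08

We are 80% confident that μ ≥ 42.08.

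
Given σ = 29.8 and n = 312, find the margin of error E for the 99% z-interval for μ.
Margin of error = 4.35

Margin of error = z* · σ/√n
= 2.576 · 29.8/√312
= 2.576 · 29.8/17.6635
= 4.35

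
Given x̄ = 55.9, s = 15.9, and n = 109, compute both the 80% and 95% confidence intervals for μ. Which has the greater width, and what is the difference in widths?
95% CI is wider by 2.11

df = 108
80% CI: t* = 1.289, (53.94, 57.86), width = 2 · t* · s/√n = 3.93
95% CI: t* = 1.982, (52.88, 58.92), width = 2 · t* · s/√n = 6.04

The 95% CI is wider by 6.04 - 3.93 = 2.11.
Higher confidence requires a wider interval.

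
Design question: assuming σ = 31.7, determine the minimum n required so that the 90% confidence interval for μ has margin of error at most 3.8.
n ≥ 189

For margin E ≤ 3.8:
n ≥ (z* · σ / E)²
n ≥ (1.645 · 31.7 / 3.8)²
n ≥ 188.31

Minimum n = 189 (rounding up)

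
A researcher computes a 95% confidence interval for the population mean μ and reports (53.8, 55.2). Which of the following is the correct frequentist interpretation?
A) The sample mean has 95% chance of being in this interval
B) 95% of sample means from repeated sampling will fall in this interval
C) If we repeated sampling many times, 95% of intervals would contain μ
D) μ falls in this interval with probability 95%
C

A) Wrong — x̄ is observed and sits in the interval by construction.
B) Wrong — coverage applies to intervals containing μ, not to future x̄ values.
C) Correct — this is the frequentist long-run coverage interpretation.
D) Wrong — μ is fixed; the randomness lives in the interval, not in μ.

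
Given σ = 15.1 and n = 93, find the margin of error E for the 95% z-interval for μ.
Margin of error = 3.07

Margin of error = z* · σ/√n
= 1.960 · 15.1/√93
= 1.960 · 15.1/9.6437
= 3.07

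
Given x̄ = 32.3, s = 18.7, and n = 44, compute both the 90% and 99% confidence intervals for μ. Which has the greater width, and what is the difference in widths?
99% CI is wider by 5.72

df = 43
90% CI: t* = 1.681, (27.56, 37.04), width = 2 · t* · s/√n = 9.48
99% CI: t* = 2.695, (24.70, 39.90), width = 2 · t* · s/√n = 15.20

The 99% CI is wider by 15.20 - 9.48 = 5.72.
Higher confidence requires a wider interval.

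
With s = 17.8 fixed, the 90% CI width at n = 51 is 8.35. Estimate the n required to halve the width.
n ≈ 204

CI width ∝ 1/√n
To reduce width by factor 2, need √n to grow by 2 → need 2² = 4 times as many samples.

Current: n = 51, width = 8.35
New: n = 204, width ≈ 4.12

Width reduced by factor of 8.35/4.12 = 2.03.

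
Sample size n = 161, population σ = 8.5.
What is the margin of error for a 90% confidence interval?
Margin of error = 1.10

Margin of error = z* · σ/√n
= 1.645 · 8.5/√161
= 1.645 · 8.5/12.6886
= 1.10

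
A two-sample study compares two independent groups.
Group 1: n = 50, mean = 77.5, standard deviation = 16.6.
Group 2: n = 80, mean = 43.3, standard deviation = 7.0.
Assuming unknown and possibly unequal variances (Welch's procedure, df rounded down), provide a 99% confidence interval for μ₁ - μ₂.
(27.62, 40.78)

Difference: x̄₁ - x̄₂ = 34.20
SE = √(s₁²/n₁ + s₂²/n₂) = √(16.6²/50 + 7.0²/80) = 2.4746
df = 60.04 → 60 (Welch–Satterthwaite, rounded down)
t* = 2.660

CI: 34.20 ± 2.660 · 2.4746 = 34.20 ± 6.58 = (27.62, 40.78)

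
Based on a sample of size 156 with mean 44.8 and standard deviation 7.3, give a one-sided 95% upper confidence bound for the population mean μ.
μ ≤ 45.77

Upper bound (one-sided):
t* = 1.655 (one-sided for 95%)
Upper bound = x̄ + t* · s/√n = 44.8 + 1.655 · 7.3/√156 = 45.77

We are 95% confident that μ ≤ 45.77.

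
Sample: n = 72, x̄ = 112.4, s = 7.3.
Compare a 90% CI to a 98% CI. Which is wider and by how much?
98% CI is wider by 1.23

df = 71
90% CI: t* = 1.667, (110.97, 113.83), width = 2 · t* · s/√n = 2.87
98% CI: t* = 2.380, (110.35, 114.45), width = 2 · t* · s/√n = 4.10

The 98% CI is wider by 4.10 - 2.87 = 1.23.
Higher confidence requires a wider interval.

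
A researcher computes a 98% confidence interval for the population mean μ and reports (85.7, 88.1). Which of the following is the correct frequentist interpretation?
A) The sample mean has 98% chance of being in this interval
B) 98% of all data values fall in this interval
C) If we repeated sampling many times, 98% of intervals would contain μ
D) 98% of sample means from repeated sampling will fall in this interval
C

A) Wrong — x̄ is observed and sits in the interval by construction.
B) Wrong — a CI is about the parameter μ, not individual data values.
C) Correct — this is the frequentist long-run coverage interpretation.
D) Wrong — coverage applies to intervals containing μ, not to future x̄ values.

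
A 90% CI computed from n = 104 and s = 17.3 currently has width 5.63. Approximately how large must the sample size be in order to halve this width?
n ≈ 416

CI width ∝ 1/√n
To reduce width by factor 2, need √n to grow by 2 → need 2² = 4 times as many samples.

Current: n = 104, width = 5.63
New: n = 416, width ≈ 2.80

Width reduced by factor of 5.63/2.80 = 2.01.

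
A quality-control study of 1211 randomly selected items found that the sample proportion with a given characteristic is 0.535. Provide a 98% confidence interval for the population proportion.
(0.502, 0.568)

Proportion CI:
SE = √(p̂(1-p̂)/n) = √(0.535 · 0.465 / 1211) = 0.01433

z* = 2.326
Margin = z* · SE = 2.326 · 0.01433 = 0.0333

CI: 0.535 ± 0.0333 = (0.502, 0.568)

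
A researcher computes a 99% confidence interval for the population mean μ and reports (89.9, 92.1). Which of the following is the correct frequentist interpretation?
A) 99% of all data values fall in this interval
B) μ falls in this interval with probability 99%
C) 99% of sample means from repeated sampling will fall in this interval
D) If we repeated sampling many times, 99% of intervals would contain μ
D

A) Wrong — a CI is about the parameter μ, not individual data values.
B) Wrong — μ is fixed; the randomness lives in the interval, not in μ.
C) Wrong — coverage applies to intervals containing μ, not to future x̄ values.
D) Correct — this is the frequentist long-run coverage interpretation.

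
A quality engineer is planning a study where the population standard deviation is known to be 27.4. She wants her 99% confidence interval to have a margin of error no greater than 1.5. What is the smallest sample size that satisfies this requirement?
n ≥ 2215

For margin E ≤ 1.5:
n ≥ (z* · σ / E)²
n ≥ (2.576 · 27.4 / 1.5)²
n ≥ 2214.17

Minimum n = 2215 (rounding up)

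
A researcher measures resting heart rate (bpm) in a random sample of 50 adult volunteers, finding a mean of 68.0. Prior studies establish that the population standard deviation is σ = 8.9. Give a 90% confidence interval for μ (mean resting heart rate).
(65.93, 70.07)

z-interval (σ known):
z* = 1.645 for 90% confidence

Margin of error = z* · σ/√n = 1.645 · 8.9/√50 = 2.07

CI: (68.0 - 2.07, 68.0 + 2.07) = (65.93, 70.07)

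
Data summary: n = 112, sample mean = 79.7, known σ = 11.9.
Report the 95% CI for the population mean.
(77.50, 81.90)

z-interval (σ known):
z* = 1.960 for 95% confidence

Margin of error = z* · σ/√n = 1.960 · 11.9/√112 = 2.20

CI: (79.7 - 2.20, 79.7 + 2.20) = (77.50, 81.90)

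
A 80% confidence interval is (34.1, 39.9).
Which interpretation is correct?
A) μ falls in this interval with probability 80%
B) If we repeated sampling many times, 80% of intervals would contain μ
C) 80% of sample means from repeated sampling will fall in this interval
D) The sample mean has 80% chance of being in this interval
B

A) Wrong — μ is fixed; the randomness lives in the interval, not in μ.
B) Correct — this is the frequentist long-run coverage interpretation.
C) Wrong — coverage applies to intervals containing μ, not to future x̄ values.
D) Wrong — x̄ is observed and sits in the interval by construction.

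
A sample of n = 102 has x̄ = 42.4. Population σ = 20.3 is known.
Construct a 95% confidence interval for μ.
(38.46, 46.34)

z-interval (σ known):
z* = 1.960 for 95% confidence

Margin of error = z* · σ/√n = 1.960 · 20.3/√102 = 3.94

CI: (42.4 - 3.94, 42.4 + 3.94) = (38.46, 46.34)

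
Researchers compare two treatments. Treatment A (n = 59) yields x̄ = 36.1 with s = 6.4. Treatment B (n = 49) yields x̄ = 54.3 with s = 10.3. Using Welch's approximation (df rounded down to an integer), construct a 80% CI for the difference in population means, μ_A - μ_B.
(-20.39, -16.01)

Difference: x̄₁ - x̄₂ = -18.20
SE = √(s₁²/n₁ + s₂²/n₂) = √(6.4²/59 + 10.3²/49) = 1.6910
df = 77.15 → 77 (Welch–Satterthwaite, rounded down)
t* = 1.293

CI: -18.20 ± 1.293 · 1.6910 = -18.20 ± 2.19 = (-20.39, -16.01)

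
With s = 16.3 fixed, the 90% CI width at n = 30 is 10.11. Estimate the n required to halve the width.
n ≈ 120

CI width ∝ 1/√n
To reduce width by factor 2, need √n to grow by 2 → need 2² = 4 times as many samples.

Current: n = 30, width = 10.11
New: n = 120, width ≈ 4.93

Width reduced by factor of 10.11/4.93 = 2.05.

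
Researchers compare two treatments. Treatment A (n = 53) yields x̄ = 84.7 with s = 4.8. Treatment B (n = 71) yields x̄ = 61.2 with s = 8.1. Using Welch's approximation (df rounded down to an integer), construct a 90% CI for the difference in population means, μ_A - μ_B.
(21.57, 25.43)

Difference: x̄₁ - x̄₂ = 23.50
SE = √(s₁²/n₁ + s₂²/n₂) = √(4.8²/53 + 8.1²/71) = 1.1657
df = 116.61 → 116 (Welch–Satterthwaite, rounded down)
t* = 1.658

CI: 23.50 ± 1.658 · 1.1657 = 23.50 ± 1.93 = (21.57, 25.43)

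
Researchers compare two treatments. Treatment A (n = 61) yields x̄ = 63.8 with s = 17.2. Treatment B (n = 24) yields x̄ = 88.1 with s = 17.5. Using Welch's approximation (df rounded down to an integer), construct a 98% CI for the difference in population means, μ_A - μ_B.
(-34.46, -14.14)

Difference: x̄₁ - x̄₂ = -24.30
SE = √(s₁²/n₁ + s₂²/n₂) = √(17.2²/61 + 17.5²/24) = 4.1965
df = 41.51 → 41 (Welch–Satterthwaite, rounded down)
t* = 2.421

CI: -24.30 ± 2.421 · 4.1965 = -24.30 ± 10.16 = (-34.46, -14.14)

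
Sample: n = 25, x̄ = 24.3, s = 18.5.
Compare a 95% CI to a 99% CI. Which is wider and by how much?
99% CI is wider by 5.43

df = 24
95% CI: t* = 2.064, (16.66, 31.94), width = 2 · t* · s/√n = 15.27
99% CI: t* = 2.797, (13.95, 34.65), width = 2 · t* · s/√n = 20.70

The 99% CI is wider by 20.70 - 15.27 = 5.43.
Higher confidence requires a wider interval.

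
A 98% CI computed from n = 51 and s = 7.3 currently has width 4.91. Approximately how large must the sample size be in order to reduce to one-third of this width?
n ≈ 459

CI width ∝ 1/√n
To reduce width by factor 3, need √n to grow by 3 → need 3² = 9 times as many samples.

Current: n = 51, width = 4.91
New: n = 459, width ≈ 1.59

Width reduced by factor of 4.91/1.59 = 3.09.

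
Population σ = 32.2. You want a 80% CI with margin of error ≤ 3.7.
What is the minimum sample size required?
n ≥ 125

For margin E ≤ 3.7:
n ≥ (z* · σ / E)²
n ≥ (1.282 · 32.2 / 3.7)²
n ≥ 124.48

Minimum n = 125 (rounding up)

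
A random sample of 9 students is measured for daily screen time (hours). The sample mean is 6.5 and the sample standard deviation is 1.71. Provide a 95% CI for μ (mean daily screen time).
(5.19, 7.81)

t-interval (σ unknown):
df = n - 1 = 8
t* = 2.306 for 95% confidence

Margin of error = t* · s/√n = 2.306 · 1.71/√9 = 1.31

CI: (5.19, 7.81)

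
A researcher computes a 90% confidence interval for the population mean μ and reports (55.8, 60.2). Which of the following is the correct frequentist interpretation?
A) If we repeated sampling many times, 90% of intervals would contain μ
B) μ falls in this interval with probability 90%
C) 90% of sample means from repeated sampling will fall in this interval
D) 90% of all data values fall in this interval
A

A) Correct — this is the frequentist long-run coverage interpretation.
B) Wrong — μ is fixed; the randomness lives in the interval, not in μ.
C) Wrong — coverage applies to intervals containing μ, not to future x̄ values.
D) Wrong — a CI is about the parameter μ, not individual data values.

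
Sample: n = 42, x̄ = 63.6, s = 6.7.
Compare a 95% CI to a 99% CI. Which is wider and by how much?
99% CI is wider by 1.40

df = 41
95% CI: t* = 2.020, (61.51, 65.69), width = 2 · t* · s/√n = 4.18
99% CI: t* = 2.701, (60.81, 66.39), width = 2 · t* · s/√n = 5.58

The 99% CI is wider by 5.58 - 4.18 = 1.40.
Higher confidence requires a wider interval.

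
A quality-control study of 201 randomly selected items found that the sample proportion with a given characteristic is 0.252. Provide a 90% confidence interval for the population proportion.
(0.202, 0.302)

Proportion CI:
SE = √(p̂(1-p̂)/n) = √(0.252 · 0.748 / 201) = 0.03062

z* = 1.645
Margin = z* · SE = 1.645 · 0.03062 = 0.0504

CI: 0.252 ± 0.0504 = (0.202, 0.302)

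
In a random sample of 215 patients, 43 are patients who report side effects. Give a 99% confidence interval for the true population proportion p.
(0.130, 0.270)

Proportion CI:
p̂ = 43/215 = 0.20000
SE = √(p̂(1-p̂)/n) = √(0.20000 · 0.80000 / 215) = 0.02728

z* = 2.576
Margin = z* · SE = 2.576 · 0.02728 = 0.0703

CI: 0.20000 ± 0.0703 = (0.130, 0.270)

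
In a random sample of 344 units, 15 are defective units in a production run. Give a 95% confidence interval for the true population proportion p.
(0.022, 0.065)

Proportion CI:
p̂ = 15/344 = 0.04360
SE = √(p̂(1-p̂)/n) = √(0.04360 · 0.95640 / 344) = 0.01101

z* = 1.960
Margin = z* · SE = 1.960 · 0.01101 = 0.0216

CI: 0.04360 ± 0.0216 = (0.022, 0.065)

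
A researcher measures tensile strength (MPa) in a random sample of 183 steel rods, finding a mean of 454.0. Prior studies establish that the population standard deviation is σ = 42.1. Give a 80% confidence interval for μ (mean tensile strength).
(450.01, 457.99)

z-interval (σ known):
z* = 1.282 for 80% confidence

Margin of error = z* · σ/√n = 1.282 · 42.1/√183 = 3.99

CI: (454.0 - 3.99, 454.0 + 3.99) = (450.01, 457.99)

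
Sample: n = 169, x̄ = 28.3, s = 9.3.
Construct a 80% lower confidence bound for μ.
μ ≥ 27.70

Lower bound (one-sided):
t* = 0.844 (one-sided for 80%)
Lower bound = x̄ - t* · s/√n = 28.3 - 0.844 · 9.3/√169 = 27.70

We are 80% confident that μ ≥ 27.70.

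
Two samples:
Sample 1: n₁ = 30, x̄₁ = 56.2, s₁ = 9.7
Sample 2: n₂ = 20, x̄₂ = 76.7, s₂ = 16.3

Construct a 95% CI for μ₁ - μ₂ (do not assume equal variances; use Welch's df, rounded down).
(-28.80, -12.20)

Difference: x̄₁ - x̄₂ = -20.50
SE = √(s₁²/n₁ + s₂²/n₂) = √(9.7²/30 + 16.3²/20) = 4.0523
df = 28.01 → 28 (Welch–Satterthwaite, rounded down)
t* = 2.048

CI: -20.50 ± 2.048 · 4.0523 = -20.50 ± 8.30 = (-28.80, -12.20)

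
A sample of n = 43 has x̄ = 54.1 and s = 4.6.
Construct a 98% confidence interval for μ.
(52.40, 55.80)

t-interval (σ unknown):
df = n - 1 = 42
t* = 2.418 for 98% confidence

Margin of error = t* · s/√n = 2.418 · 4.6/√43 = 1.70

CI: (52.40, 55.80)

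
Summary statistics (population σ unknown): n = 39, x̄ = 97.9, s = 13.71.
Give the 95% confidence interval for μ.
(93.46, 102.34)

t-interval (σ unknown):
df = n - 1 = 38
t* = 2.024 for 95% confidence

Margin of error = t* · s/√n = 2.024 · 13.71/√39 = 4.44

CI: (93.46, 102.34)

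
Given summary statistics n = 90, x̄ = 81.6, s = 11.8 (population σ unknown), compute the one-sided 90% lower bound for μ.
μ ≥ 79.99

Lower bound (one-sided):
t* = 1.291 (one-sided for 90%)
Lower bound = x̄ - t* · s/√n = 81.6 - 1.291 · 11.8/√90 = 79.99

We are 90% confident that μ ≥ 79.99.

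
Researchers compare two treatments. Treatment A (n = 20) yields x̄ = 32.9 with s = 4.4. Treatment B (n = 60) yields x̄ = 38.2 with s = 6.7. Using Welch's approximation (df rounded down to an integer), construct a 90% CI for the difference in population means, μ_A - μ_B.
(-7.50, -3.10)

Difference: x̄₁ - x̄₂ = -5.30
SE = √(s₁²/n₁ + s₂²/n₂) = √(4.4²/20 + 6.7²/60) = 1.3100
df = 50.09 → 50 (Welch–Satterthwaite, rounded down)
t* = 1.676

CI: -5.30 ± 1.676 · 1.3100 = -5.30 ± 2.20 = (-7.50, -3.10)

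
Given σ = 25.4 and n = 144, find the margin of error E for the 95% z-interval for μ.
Margin of error = 4.15

Margin of error = z* · σ/√n
= 1.960 · 25.4/√144
= 1.960 · 25.4/12.0000
= 4.15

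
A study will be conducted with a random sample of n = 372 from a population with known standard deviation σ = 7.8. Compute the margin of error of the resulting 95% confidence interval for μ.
Margin of error = 0.79

Margin of error = z* · σ/√n
= 1.960 · 7.8/√372
= 1.960 · 7.8/19.2873
= 0.79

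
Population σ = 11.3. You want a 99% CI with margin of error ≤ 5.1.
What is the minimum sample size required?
n ≥ 33

For margin E ≤ 5.1:
n ≥ (z* · σ / E)²
n ≥ (2.576 · 11.3 / 5.1)²
n ≥ 32.58

Minimum n = 33 (rounding up)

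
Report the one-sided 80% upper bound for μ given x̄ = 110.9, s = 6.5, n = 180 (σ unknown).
μ ≤ 111.31

Upper bound (one-sided):
t* = 0.844 (one-sided for 80%)
Upper bound = x̄ + t* · s/√n = 110.9 + 0.844 · 6.5/√180 = 111.31

We are 80% confident that μ ≤ 111.31.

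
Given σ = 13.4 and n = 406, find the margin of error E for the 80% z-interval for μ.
Margin of error = 0.85

Margin of error = z* · σ/√n
= 1.282 · 13.4/√406
= 1.282 · 13.4/20.1494
= 0.85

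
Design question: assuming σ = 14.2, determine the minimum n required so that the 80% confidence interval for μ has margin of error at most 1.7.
n ≥ 115

For margin E ≤ 1.7:
n ≥ (z* · σ / E)²
n ≥ (1.282 · 14.2 / 1.7)²
n ≥ 114.67

Minimum n = 115 (rounding up)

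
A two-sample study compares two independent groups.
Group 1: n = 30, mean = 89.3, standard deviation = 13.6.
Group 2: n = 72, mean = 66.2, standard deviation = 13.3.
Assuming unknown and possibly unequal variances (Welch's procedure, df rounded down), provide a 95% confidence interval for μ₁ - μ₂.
(17.21, 28.99)

Difference: x̄₁ - x̄₂ = 23.10
SE = √(s₁²/n₁ + s₂²/n₂) = √(13.6²/30 + 13.3²/72) = 2.9363
df = 53.26 → 53 (Welch–Satterthwaite, rounded down)
t* = 2.006

CI: 23.10 ± 2.006 · 2.9363 = 23.10 ± 5.89 = (17.21, 28.99)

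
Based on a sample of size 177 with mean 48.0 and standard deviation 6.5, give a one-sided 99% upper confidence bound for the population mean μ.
μ ≤ 49.15

Upper bound (one-sided):
t* = 2.348 (one-sided for 99%)
Upper bound = x̄ + t* · s/√n = 48.0 + 2.348 · 6.5/√177 = 49.15

We are 99% confident that μ ≤ 49.15.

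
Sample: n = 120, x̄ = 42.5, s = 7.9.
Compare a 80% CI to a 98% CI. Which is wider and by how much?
98% CI is wider by 1.54

df = 119
80% CI: t* = 1.289, (41.57, 43.43), width = 2 · t* · s/√n = 1.86
98% CI: t* = 2.358, (40.80, 44.20), width = 2 · t* · s/√n = 3.40

The 98% CI is wider by 3.40 - 1.86 = 1.54.
Higher confidence requires a wider interval.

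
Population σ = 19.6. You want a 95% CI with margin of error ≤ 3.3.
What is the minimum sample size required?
n ≥ 136

For margin E ≤ 3.3:
n ≥ (z* · σ / E)²
n ≥ (1.960 · 19.6 / 3.3)²
n ≥ 135.52

Minimum n = 136 (rounding up)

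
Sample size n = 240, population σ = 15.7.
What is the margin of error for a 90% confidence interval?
Margin of error = 1.67

Margin of error = z* · σ/√n
= 1.645 · 15.7/√240
= 1.645 · 15.7/15.4919
= 1.67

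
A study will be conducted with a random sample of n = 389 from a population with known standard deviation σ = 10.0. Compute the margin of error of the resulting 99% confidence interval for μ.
Margin of error = 1.31

Margin of error = z* · σ/√n
= 2.576 · 10.0/√389
= 2.576 · 10.0/19.7231
= 1.31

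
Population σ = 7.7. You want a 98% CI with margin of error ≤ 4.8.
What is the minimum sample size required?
n ≥ 14

For margin E ≤ 4.8:
n ≥ (z* · σ / E)²
n ≥ (2.326 · 7.7 / 4.8)²
n ≥ 13.92

Minimum n = 14 (rounding up)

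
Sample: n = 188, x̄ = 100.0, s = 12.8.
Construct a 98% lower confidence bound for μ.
μ ≥ 98.07

Lower bound (one-sided):
t* = 2.068 (one-sided for 98%)
Lower bound = x̄ - t* · s/√n = 100.0 - 2.068 · 12.8/√188 = 98.07

We are 98% confident that μ ≥ 98.07.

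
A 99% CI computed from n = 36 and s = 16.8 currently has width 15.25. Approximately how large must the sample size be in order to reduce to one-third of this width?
n ≈ 324

CI width ∝ 1/√n
To reduce width by factor 3, need √n to grow by 3 → need 3² = 9 times as many samples.

Current: n = 36, width = 15.25
New: n = 324, width ≈ 4.84

Width reduced by factor of 15.25/4.84 = 3.15.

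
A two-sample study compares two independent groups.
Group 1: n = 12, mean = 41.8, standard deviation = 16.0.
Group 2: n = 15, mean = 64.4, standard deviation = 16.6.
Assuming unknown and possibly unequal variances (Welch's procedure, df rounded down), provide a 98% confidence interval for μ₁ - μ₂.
(-38.30, -6.90)

Difference: x̄₁ - x̄₂ = -22.60
SE = √(s₁²/n₁ + s₂²/n₂) = √(16.0²/12 + 16.6²/15) = 6.3011
df = 24.07 → 24 (Welch–Satterthwaite, rounded down)
t* = 2.492

CI: -22.60 ± 2.492 · 6.3011 = -22.60 ± 15.70 = (-38.30, -6.90)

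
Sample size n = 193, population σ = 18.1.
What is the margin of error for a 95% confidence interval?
Margin of error = 2.55

Margin of error = z* · σ/√n
= 1.960 · 18.1/√193
= 1.960 · 18.1/13.8924
= 2.55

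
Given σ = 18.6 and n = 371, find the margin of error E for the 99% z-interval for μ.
Margin of error = 2.49

Margin of error = z* · σ/√n
= 2.576 · 18.6/√371
= 2.576 · 18.6/19.2614
= 2.49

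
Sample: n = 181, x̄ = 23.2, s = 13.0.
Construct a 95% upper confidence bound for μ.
μ ≤ 24.80

Upper bound (one-sided):
t* = 1.653 (one-sided for 95%)
Upper bound = x̄ + t* · s/√n = 23.2 + 1.653 · 13.0/√181 = 24.80

We are 95% confident that μ ≤ 24.80.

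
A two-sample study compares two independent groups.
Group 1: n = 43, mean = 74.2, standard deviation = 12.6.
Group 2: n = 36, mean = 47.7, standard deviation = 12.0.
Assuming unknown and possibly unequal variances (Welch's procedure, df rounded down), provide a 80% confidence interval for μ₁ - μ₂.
(22.91, 30.09)

Difference: x̄₁ - x̄₂ = 26.50
SE = √(s₁²/n₁ + s₂²/n₂) = √(12.6²/43 + 12.0²/36) = 2.7735
df = 75.69 → 75 (Welch–Satterthwaite, rounded down)
t* = 1.293

CI: 26.50 ± 1.293 · 2.7735 = 26.50 ± 3.59 = (22.91, 30.09)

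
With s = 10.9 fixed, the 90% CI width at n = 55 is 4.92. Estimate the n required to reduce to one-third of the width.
n ≈ 495

CI width ∝ 1/√n
To reduce width by factor 3, need √n to grow by 3 → need 3² = 9 times as many samples.

Current: n = 55, width = 4.92
New: n = 495, width ≈ 1.61

Width reduced by factor of 4.92/1.61 = 3.06.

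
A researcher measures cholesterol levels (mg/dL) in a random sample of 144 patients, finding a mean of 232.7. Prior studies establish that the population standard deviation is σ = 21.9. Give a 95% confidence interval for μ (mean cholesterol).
(229.12, 236.28)

z-interval (σ known):
z* = 1.960 for 95% confidence

Margin of error = z* · σ/√n = 1.960 · 21.9/√144 = 3.58

CI: (232.7 - 3.58, 232.7 + 3.58) = (229.12, 236.28)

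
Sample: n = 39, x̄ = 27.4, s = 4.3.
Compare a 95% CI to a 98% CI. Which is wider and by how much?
98% CI is wider by 0.55

df = 38
95% CI: t* = 2.024, (26.01, 28.79), width = 2 · t* · s/√n = 2.79
98% CI: t* = 2.429, (25.73, 29.07), width = 2 · t* · s/√n = 3.34

The 98% CI is wider by 3.34 - 2.79 = 0.55.
Higher confidence requires a wider interval.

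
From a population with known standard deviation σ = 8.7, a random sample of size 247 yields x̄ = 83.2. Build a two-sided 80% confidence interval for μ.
(82.49, 83.91)

z-interval (σ known):
z* = 1.282 for 80% confidence

Margin of error = z* · σ/√n = 1.282 · 8.7/√247 = 0.71

CI: (83.2 - 0.71, 83.2 + 0.71) = (82.49, 83.91)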